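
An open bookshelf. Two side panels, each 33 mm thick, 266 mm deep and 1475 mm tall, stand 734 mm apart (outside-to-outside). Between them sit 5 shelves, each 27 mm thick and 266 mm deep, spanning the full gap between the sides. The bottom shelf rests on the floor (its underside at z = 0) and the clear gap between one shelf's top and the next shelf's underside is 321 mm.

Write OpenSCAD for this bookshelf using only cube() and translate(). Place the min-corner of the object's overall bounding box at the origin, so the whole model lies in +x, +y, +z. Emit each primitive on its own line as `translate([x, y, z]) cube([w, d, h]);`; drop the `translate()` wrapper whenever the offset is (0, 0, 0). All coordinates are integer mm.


cube([33, 266, 1475]);
translate([701, 0, 0]) cube([33, 266, 1475]);
translate([33, 0, 0]) cube([668, 266, 27]);
translate([33, 0, 348]) cube([668, 266, 27]);
translate([33, 0, 696]) cube([668, 266, 27]);
translate([33, 0, 1044]) cube([668, 266, 27]);
translate([33, 0, 1392]) cube([668, 266, 27]);


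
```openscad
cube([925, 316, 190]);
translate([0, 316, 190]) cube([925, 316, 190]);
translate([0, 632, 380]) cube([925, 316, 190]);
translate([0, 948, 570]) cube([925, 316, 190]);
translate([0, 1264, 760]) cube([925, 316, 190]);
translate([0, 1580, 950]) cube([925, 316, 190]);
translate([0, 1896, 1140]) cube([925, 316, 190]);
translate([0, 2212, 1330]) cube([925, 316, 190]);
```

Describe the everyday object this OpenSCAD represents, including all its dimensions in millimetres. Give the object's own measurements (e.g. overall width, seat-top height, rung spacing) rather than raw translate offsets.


A straight staircase of 8 solid steps. Each step is 925 mm wide (x), 316 mm deep (y, the going) and 190 mm tall (the rise). The first step rests on the floor; each subsequent step sits one going further in +y and one rise higher in +z, directly behind and above the previous step with no overlap.


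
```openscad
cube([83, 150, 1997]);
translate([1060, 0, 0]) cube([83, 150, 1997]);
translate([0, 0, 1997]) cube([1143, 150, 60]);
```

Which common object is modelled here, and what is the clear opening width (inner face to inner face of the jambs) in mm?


A door frame. The clear opening width is 977 mm.

Two 1997 mm tall posts with a header on top — a door frame. The left jamb is 83 mm wide at x = 0; the right jamb starts at x = 1060. The clear opening is 1060 − 83 = 977 mm.


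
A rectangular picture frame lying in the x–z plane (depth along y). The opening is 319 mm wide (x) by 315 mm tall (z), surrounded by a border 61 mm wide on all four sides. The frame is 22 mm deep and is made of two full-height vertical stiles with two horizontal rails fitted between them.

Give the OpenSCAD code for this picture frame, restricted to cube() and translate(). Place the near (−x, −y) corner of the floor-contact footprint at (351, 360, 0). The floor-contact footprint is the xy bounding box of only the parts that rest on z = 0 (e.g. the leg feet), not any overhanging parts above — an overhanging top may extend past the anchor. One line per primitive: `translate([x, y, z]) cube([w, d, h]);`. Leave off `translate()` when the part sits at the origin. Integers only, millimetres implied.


translate([351, 360, 0]) cube([61, 22, 437]);
translate([731, 360, 0]) cube([61, 22, 437]);
translate([412, 360, 0]) cube([319, 22, 61]);
translate([412, 360, 376]) cube([319, 22, 61]);


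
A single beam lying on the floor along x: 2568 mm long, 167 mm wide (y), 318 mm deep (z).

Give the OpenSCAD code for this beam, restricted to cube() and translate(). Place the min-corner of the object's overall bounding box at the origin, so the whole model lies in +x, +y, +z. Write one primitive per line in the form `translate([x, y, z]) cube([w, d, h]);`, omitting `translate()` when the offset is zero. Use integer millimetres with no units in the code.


cube([2568, 167, 318]);


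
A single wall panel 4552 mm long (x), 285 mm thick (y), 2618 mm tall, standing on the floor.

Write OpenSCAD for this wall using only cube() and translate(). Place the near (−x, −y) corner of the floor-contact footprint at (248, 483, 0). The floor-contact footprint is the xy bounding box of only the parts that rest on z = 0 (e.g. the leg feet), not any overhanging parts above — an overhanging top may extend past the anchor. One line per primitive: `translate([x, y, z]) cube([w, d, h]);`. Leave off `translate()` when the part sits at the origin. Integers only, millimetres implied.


translate([248, 483, 0]) cube([4552, 285, 2618]);


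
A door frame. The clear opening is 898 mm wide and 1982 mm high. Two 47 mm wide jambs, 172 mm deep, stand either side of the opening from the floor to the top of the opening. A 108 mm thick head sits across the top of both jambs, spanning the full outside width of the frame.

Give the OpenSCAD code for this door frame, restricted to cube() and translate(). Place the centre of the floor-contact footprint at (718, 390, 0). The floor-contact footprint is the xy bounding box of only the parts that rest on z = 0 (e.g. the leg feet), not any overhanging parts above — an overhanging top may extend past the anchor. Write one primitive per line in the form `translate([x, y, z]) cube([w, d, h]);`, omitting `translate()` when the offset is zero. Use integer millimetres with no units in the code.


translate([222, 304, 0]) cube([47, 172, 1982]);
translate([1167, 304, 0]) cube([47, 172, 1982]);
translate([222, 304, 1982]) cube([992, 172, 108]);


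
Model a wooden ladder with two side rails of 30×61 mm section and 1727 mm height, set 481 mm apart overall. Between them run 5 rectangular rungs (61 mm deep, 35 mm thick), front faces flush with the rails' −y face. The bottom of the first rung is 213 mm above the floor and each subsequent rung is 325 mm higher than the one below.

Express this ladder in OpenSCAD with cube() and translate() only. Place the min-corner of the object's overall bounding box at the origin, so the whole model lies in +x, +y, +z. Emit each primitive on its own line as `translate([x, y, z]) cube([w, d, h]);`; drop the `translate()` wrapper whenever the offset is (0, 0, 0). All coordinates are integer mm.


cube([30, 61, 1727]);
translate([451, 0, 0]) cube([30, 61, 1727]);
translate([30, 0, 213]) cube([421, 61, 35]);
translate([30, 0, 538]) cube([421, 61, 35]);
translate([30, 0, 863]) cube([421, 61, 35]);
translate([30, 0, 1188]) cube([421, 61, 35]);
translate([30, 0, 1513]) cube([421, 61, 35]);


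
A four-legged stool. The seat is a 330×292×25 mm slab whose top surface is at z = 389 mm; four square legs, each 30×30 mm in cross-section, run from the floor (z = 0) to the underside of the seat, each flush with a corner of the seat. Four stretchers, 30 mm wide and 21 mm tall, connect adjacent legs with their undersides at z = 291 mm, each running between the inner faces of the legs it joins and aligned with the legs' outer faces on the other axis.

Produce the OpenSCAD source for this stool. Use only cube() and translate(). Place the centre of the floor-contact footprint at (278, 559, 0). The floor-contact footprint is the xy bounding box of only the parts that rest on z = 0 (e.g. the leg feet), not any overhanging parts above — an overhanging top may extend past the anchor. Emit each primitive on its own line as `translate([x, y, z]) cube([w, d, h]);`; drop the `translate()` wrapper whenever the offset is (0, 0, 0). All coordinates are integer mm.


// leg_h = 389 - 25 = 364
// stretcher span = 330 - 2*30 = 270
translate([113, 413, 364]) cube([330, 292, 25]);
translate([113, 413, 0]) cube([30, 30, 364]);
translate([413, 413, 0]) cube([30, 30, 364]);
translate([113, 675, 0]) cube([30, 30, 364]);
translate([413, 675, 0]) cube([30, 30, 364]);
translate([143, 413, 291]) cube([270, 30, 21]);
translate([143, 675, 291]) cube([270, 30, 21]);
translate([113, 443, 291]) cube([30, 232, 21]);
translate([413, 443, 291]) cube([30, 232, 21]);


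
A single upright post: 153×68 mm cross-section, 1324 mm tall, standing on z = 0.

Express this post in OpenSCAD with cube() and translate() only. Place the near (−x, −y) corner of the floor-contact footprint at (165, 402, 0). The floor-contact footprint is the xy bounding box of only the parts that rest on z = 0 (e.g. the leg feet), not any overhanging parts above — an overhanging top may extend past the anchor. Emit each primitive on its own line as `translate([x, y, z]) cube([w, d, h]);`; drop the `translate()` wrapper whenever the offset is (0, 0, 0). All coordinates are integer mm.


translate([165, 402, 0]) cube([153, 68, 1324]);


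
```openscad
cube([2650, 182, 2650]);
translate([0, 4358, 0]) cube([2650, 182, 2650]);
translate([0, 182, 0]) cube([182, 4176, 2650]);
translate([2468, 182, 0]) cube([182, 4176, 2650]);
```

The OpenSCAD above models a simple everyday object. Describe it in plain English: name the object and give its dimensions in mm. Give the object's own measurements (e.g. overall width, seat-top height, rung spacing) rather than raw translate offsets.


The wall frame of a small rectangular building: four walls, each 2650 mm tall and 182 mm thick, enclosing a footprint 2650 mm (x) by 4540 mm (y) outside-to-outside, with no floor or roof. The front and back walls (the −y and +y sides) span the full width; the two side walls fit between them.


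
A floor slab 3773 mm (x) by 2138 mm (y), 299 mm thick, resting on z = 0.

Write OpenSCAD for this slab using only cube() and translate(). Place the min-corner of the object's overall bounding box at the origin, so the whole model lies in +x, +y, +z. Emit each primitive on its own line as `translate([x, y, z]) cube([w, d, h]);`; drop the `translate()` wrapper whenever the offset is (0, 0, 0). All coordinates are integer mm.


cube([3773, 2138, 299]);


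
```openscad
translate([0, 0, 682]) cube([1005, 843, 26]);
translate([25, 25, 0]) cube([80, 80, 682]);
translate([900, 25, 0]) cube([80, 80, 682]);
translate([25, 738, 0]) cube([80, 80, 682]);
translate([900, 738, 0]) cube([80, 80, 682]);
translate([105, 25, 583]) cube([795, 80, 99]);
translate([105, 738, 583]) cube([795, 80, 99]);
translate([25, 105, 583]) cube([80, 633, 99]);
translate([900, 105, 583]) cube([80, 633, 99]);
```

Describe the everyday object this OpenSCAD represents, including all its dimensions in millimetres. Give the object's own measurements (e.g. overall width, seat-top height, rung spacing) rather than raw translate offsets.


A table: top 1005 mm (x) × 843 mm (y), 26 mm thick, upper face at z = 708 mm, on four 80×80 mm square legs, each inset 25 mm from the nearest pair of top edges from z = 0 to the bottom of the top. Four apron rails, 80 mm thick and 99 mm tall, run between adjacent legs with their top edges flush with the underside of the top and their outer faces flush with the legs' outer faces.


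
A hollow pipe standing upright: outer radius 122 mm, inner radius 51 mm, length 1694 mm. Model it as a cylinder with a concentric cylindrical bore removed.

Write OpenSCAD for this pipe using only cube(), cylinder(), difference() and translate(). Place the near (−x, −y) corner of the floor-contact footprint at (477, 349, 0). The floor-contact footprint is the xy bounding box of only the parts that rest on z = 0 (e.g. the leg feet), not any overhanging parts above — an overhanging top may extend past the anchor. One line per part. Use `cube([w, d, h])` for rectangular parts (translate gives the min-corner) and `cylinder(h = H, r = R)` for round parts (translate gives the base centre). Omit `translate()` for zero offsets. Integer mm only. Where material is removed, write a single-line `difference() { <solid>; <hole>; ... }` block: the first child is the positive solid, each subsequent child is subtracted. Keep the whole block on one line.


difference() { translate([599, 471, 0]) cylinder(h = 1694, r = 122); translate([599, 471, 0]) cylinder(h = 1694, r = 51); }


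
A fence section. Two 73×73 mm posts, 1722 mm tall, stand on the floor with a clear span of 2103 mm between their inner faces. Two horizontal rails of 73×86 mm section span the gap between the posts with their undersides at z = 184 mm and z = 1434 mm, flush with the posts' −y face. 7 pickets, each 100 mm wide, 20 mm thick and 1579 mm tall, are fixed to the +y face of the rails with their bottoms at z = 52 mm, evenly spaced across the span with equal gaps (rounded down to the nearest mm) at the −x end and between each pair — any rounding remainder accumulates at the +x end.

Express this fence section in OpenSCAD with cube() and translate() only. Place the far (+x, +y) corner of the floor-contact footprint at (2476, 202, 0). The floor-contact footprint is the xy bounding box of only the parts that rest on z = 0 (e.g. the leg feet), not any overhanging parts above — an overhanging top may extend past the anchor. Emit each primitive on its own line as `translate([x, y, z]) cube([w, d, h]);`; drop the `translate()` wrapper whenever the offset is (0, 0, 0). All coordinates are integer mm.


translate([227, 129, 0]) cube([73, 73, 1722]);
translate([2403, 129, 0]) cube([73, 73, 1722]);
translate([300, 129, 184]) cube([2103, 73, 86]);
translate([300, 129, 1434]) cube([2103, 73, 86]);
translate([475, 202, 52]) cube([100, 20, 1579]);
translate([750, 202, 52]) cube([100, 20, 1579]);
translate([1025, 202, 52]) cube([100, 20, 1579]);
translate([1300, 202, 52]) cube([100, 20, 1579]);
translate([1575, 202, 52]) cube([100, 20, 1579]);
translate([1850, 202, 52]) cube([100, 20, 1579]);
translate([2125, 202, 52]) cube([100, 20, 1579]);


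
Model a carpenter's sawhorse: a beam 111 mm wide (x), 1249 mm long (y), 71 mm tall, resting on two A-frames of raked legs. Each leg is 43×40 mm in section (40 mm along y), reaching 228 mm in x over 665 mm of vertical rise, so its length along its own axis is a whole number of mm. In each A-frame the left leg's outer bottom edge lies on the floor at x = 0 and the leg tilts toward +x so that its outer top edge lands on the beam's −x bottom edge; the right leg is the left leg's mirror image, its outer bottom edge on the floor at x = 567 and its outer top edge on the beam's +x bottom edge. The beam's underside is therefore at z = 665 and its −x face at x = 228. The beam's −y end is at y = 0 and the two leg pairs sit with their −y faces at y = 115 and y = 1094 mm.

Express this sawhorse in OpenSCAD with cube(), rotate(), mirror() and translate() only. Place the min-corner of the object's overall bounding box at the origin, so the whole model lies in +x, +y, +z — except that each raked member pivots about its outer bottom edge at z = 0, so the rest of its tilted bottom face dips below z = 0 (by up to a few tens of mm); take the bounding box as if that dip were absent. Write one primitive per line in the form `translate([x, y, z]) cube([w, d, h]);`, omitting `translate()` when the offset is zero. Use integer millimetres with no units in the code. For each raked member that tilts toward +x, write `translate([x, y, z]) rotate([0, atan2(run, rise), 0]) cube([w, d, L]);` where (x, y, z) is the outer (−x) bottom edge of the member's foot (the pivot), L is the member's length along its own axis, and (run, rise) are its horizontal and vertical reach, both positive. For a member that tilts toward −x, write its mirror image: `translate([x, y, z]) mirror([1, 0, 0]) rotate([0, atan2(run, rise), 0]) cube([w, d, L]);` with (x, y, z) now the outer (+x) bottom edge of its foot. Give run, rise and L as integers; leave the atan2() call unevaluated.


translate([228, 0, 665]) cube([111, 1249, 71]);
translate([0, 115, 0]) rotate([0, atan2(228, 665), 0]) cube([43, 40, 703]);
translate([567, 115, 0]) mirror([1, 0, 0]) rotate([0, atan2(228, 665), 0]) cube([43, 40, 703]);
translate([0, 1094, 0]) rotate([0, atan2(228, 665), 0]) cube([43, 40, 703]);
translate([567, 1094, 0]) mirror([1, 0, 0]) rotate([0, atan2(228, 665), 0]) cube([43, 40, 703]);


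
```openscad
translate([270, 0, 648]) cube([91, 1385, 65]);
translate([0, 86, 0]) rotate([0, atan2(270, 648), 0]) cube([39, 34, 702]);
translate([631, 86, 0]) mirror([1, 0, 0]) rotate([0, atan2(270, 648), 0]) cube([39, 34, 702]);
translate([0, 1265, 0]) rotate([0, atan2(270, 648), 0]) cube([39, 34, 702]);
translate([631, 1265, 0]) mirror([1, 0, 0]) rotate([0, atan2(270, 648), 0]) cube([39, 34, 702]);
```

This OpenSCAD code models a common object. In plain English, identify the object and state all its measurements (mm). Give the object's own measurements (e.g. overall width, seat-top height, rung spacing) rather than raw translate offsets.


A sawhorse. A 91×1385×65 mm beam (x, y, z) sits on two A-frame leg pairs. Each pair is two raked legs of 39×34 mm section (34 mm along y) splaying symmetrically in x. Each leg rises 648 mm vertically over 270 mm of horizontal reach and is 702 mm long along its own axis. Every leg's outer bottom edge rests on the floor and its outer top edge meets a bottom edge of the beam — the left legs (tilting toward +x) meet the beam's −x bottom edge, the right legs (their mirror images, tilting toward −x) meet its +x bottom edge — so the leg tops tuck under the beam, the beam's underside is 648 mm above the floor, and the feet are 631 mm apart outside-to-outside with the beam centred between them. The two leg pairs are set in 86 mm from either end of the beam.


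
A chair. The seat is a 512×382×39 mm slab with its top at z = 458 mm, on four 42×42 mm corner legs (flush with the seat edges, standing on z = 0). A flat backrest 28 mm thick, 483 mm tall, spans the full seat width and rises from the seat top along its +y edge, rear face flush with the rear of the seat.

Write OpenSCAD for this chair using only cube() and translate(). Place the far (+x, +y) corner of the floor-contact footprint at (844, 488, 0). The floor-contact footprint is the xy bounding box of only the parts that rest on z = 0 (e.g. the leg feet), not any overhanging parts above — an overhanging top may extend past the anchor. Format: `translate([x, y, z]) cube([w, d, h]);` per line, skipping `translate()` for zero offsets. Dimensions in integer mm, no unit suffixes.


// leg_h = 458 - 39 = 419
translate([332, 106, 419]) cube([512, 382, 39]);
translate([332, 106, 0]) cube([42, 42, 419]);
translate([802, 106, 0]) cube([42, 42, 419]);
translate([332, 446, 0]) cube([42, 42, 419]);
translate([802, 446, 0]) cube([42, 42, 419]);
translate([332, 460, 458]) cube([512, 28, 483]);


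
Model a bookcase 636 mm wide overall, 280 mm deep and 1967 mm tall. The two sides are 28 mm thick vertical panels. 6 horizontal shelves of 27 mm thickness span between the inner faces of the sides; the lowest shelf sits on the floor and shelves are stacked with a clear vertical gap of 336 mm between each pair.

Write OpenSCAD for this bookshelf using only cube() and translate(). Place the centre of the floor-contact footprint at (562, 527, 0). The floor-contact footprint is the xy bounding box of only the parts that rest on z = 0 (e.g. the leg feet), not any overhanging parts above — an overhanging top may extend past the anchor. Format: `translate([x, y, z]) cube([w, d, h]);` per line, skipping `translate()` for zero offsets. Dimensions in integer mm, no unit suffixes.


translate([244, 387, 0]) cube([28, 280, 1967]);
translate([852, 387, 0]) cube([28, 280, 1967]);
translate([272, 387, 0]) cube([580, 280, 27]);
translate([272, 387, 363]) cube([580, 280, 27]);
translate([272, 387, 726]) cube([580, 280, 27]);
translate([272, 387, 1089]) cube([580, 280, 27]);
translate([272, 387, 1452]) cube([580, 280, 27]);
translate([272, 387, 1815]) cube([580, 280, 27]);


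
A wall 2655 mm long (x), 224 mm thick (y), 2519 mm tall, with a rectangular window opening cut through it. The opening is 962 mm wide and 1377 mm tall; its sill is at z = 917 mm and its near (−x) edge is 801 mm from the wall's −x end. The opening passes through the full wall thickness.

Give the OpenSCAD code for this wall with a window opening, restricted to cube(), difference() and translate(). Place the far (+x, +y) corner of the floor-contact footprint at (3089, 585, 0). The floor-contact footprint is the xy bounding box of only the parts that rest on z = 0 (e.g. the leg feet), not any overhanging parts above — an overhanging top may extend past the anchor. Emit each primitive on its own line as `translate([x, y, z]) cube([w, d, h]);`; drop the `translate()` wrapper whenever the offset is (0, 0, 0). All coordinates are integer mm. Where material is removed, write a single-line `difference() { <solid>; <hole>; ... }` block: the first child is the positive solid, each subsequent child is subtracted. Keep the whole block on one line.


difference() { translate([434, 361, 0]) cube([2655, 224, 2519]); translate([1235, 361, 917]) cube([962, 224, 1377]); }


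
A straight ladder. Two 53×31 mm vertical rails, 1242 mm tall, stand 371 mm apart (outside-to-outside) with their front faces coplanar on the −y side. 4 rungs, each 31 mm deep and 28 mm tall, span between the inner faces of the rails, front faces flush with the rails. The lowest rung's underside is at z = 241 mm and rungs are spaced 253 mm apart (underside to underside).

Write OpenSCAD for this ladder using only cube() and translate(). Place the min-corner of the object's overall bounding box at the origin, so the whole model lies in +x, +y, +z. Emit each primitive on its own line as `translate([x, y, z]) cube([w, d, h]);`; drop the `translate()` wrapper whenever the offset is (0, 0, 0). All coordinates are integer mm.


cube([53, 31, 1242]);
translate([318, 0, 0]) cube([53, 31, 1242]);
translate([53, 0, 241]) cube([265, 31, 28]);
translate([53, 0, 494]) cube([265, 31, 28]);
translate([53, 0, 747]) cube([265, 31, 28]);
translate([53, 0, 1000]) cube([265, 31, 28]);


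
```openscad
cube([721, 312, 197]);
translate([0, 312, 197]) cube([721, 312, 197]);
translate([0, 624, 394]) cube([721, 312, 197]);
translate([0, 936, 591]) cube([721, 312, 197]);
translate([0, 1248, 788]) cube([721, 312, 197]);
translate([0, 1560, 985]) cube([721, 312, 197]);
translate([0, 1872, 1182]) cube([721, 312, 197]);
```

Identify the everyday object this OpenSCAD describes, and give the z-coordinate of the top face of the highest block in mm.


A staircase. The total rise is 1379 mm.

7 identical blocks, each offset up and back from the previous — a staircase. Each step is 197 mm tall and there are 7 of them, so the total rise is 7 × 197 = 1379 mm.


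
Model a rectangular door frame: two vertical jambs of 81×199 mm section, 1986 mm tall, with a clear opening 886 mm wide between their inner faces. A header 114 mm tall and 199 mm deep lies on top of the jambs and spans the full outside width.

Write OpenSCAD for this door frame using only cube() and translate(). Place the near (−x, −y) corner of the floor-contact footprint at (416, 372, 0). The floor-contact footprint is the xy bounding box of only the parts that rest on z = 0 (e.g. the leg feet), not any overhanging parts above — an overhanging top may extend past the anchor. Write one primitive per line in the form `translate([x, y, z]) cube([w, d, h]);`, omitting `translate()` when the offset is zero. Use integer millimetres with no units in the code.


translate([416, 372, 0]) cube([81, 199, 1986]);
translate([1383, 372, 0]) cube([81, 199, 1986]);
translate([416, 372, 1986]) cube([1048, 199, 114]);


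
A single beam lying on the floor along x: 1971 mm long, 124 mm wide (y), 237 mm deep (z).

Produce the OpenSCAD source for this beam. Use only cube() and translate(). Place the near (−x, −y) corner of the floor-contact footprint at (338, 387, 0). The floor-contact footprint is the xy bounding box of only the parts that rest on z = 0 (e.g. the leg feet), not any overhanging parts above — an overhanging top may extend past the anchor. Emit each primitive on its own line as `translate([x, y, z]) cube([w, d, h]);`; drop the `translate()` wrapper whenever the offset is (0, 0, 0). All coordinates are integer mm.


translate([338, 387, 0]) cube([1971, 124, 237]);


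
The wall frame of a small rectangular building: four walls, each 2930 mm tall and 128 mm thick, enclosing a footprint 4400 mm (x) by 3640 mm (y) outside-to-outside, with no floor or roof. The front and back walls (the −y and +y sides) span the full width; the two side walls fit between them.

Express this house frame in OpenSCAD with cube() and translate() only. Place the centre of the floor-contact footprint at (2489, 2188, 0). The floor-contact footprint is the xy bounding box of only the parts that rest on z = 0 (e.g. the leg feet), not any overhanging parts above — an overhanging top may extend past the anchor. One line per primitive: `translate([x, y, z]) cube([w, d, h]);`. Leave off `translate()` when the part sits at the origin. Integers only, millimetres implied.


translate([289, 368, 0]) cube([4400, 128, 2930]);
translate([289, 3880, 0]) cube([4400, 128, 2930]);
translate([289, 496, 0]) cube([128, 3384, 2930]);
translate([4561, 496, 0]) cube([128, 3384, 2930]);


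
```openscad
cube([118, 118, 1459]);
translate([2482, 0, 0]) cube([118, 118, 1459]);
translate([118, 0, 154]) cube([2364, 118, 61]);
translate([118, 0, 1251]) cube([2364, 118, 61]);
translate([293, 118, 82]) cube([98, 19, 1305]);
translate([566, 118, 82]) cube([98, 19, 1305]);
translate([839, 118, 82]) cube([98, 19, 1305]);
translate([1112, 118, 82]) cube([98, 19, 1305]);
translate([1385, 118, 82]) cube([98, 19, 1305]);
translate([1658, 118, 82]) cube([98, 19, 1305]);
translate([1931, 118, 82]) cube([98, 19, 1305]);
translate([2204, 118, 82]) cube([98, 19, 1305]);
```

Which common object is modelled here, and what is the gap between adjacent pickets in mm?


A fence section. The picket gap is 175 mm.

Two posts, two rails, 8 pickets — a fence section. Span 2364 mm holds 8 pickets of 98 mm with 9 equal gaps: ⌊(2364 − 8·98) / 9⌋ = 175 mm.


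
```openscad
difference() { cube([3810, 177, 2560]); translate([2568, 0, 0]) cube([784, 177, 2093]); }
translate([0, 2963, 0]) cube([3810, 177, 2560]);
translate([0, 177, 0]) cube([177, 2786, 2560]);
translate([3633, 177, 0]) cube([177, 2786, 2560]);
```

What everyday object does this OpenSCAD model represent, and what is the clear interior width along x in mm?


A single room. The interior width is 3456 mm.

Four walls enclosing a rectangle with a door in the front wall — a room. Outside width 3810 minus two 177 mm walls gives 3456 mm.


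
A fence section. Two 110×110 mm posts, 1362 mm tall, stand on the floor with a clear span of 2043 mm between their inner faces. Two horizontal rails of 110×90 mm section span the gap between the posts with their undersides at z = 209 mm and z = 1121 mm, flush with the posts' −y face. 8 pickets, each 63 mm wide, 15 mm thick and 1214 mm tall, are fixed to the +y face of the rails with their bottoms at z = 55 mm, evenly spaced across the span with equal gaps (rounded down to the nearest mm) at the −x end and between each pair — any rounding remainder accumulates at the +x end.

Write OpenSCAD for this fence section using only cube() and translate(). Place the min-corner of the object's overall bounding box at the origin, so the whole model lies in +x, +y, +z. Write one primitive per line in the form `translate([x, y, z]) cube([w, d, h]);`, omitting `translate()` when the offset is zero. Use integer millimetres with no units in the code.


cube([110, 110, 1362]);
translate([2153, 0, 0]) cube([110, 110, 1362]);
translate([110, 0, 209]) cube([2043, 110, 90]);
translate([110, 0, 1121]) cube([2043, 110, 90]);
translate([281, 110, 55]) cube([63, 15, 1214]);
translate([515, 110, 55]) cube([63, 15, 1214]);
translate([749, 110, 55]) cube([63, 15, 1214]);
translate([983, 110, 55]) cube([63, 15, 1214]);
translate([1217, 110, 55]) cube([63, 15, 1214]);
translate([1451, 110, 55]) cube([63, 15, 1214]);
translate([1685, 110, 55]) cube([63, 15, 1214]);
translate([1919, 110, 55]) cube([63, 15, 1214]);


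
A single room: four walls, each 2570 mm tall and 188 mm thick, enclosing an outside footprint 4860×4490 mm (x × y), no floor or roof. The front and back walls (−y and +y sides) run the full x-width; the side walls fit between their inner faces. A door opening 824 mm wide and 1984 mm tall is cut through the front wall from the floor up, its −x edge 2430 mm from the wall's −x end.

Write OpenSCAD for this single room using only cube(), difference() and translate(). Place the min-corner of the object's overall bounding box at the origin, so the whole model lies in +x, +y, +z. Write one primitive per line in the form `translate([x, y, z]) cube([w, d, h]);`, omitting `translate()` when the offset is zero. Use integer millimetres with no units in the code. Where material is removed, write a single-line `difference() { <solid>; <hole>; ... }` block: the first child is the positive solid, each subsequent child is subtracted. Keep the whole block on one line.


difference() { cube([4860, 188, 2570]); translate([2430, 0, 0]) cube([824, 188, 1984]); }
translate([0, 4302, 0]) cube([4860, 188, 2570]);
translate([0, 188, 0]) cube([188, 4114, 2570]);
translate([4672, 188, 0]) cube([188, 4114, 2570]);


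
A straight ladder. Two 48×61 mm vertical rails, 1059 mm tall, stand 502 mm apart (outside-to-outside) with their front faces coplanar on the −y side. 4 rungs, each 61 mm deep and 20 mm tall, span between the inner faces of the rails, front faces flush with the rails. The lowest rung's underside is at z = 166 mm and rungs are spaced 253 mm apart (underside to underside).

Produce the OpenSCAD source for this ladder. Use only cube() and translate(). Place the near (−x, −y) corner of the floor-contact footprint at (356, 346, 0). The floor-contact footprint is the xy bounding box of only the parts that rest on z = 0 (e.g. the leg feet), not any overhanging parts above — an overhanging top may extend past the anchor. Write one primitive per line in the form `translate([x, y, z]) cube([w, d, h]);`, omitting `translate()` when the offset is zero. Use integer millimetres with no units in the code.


translate([356, 346, 0]) cube([48, 61, 1059]);
translate([810, 346, 0]) cube([48, 61, 1059]);
translate([404, 346, 166]) cube([406, 61, 20]);
translate([404, 346, 419]) cube([406, 61, 20]);
translate([404, 346, 672]) cube([406, 61, 20]);
translate([404, 346, 925]) cube([406, 61, 20]);


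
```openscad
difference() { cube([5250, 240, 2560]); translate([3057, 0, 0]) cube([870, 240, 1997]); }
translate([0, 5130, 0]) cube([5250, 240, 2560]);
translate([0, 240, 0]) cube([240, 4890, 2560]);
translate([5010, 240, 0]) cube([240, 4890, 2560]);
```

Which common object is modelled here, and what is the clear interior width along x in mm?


A single room. The interior width is 4770 mm.

Four walls enclosing a rectangle with a door in the front wall — a room. Outside width 5250 minus two 240 mm walls gives 4770 mm.


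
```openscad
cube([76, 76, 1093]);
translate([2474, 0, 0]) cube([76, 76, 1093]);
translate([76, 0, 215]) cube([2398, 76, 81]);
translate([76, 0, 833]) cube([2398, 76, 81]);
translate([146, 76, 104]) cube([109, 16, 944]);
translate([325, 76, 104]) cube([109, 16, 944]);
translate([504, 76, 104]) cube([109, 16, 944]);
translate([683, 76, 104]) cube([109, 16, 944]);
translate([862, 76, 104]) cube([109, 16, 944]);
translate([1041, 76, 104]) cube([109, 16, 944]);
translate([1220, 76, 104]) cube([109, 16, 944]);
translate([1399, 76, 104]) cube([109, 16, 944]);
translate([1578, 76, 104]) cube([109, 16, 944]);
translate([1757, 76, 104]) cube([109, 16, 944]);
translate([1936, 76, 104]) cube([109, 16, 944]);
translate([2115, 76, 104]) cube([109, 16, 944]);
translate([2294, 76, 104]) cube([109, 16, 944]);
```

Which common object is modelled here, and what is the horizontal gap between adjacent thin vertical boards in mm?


A fence section. The picket gap is 70 mm.

Two posts, two rails, 13 pickets — a fence section. Span 2398 mm holds 13 pickets of 109 mm with 14 equal gaps: ⌊(2398 − 13·109) / 14⌋ = 70 mm.


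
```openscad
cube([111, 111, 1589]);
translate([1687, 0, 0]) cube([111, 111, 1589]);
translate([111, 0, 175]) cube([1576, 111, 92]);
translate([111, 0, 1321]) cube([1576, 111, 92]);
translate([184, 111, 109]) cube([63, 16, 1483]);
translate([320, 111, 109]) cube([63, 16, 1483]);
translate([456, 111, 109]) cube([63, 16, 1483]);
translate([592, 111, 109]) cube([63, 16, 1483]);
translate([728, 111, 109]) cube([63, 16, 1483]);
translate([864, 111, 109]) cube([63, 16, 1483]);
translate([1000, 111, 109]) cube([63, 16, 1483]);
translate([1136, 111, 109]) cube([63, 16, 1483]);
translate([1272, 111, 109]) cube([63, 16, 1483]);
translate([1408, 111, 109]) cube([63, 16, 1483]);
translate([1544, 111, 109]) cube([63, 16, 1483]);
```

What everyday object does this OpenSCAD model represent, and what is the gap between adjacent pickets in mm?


A fence section. The picket gap is 73 mm.

Two posts, two rails, 11 pickets — a fence section. Span 1576 mm holds 11 pickets of 63 mm with 12 equal gaps: ⌊(1576 − 11·63) / 12⌋ = 73 mm.


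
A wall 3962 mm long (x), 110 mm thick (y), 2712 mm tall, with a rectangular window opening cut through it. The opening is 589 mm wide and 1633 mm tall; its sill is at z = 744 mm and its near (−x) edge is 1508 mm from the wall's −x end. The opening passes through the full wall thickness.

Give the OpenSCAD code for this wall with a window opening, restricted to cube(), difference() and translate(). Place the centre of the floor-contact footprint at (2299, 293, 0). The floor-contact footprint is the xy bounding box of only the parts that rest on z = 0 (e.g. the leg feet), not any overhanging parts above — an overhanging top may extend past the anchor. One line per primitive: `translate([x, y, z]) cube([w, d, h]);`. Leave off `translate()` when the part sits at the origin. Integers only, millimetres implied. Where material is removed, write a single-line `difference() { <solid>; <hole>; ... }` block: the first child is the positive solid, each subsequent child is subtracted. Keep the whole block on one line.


difference() { translate([318, 238, 0]) cube([3962, 110, 2712]); translate([1826, 238, 744]) cube([589, 110, 1633]); }


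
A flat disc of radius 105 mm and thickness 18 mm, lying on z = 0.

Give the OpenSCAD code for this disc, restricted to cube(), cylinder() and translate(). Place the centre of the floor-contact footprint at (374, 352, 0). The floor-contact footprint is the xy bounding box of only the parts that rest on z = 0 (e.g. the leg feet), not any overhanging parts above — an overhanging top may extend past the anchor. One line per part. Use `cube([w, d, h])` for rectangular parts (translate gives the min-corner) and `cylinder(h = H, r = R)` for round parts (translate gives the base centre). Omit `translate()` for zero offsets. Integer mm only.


translate([374, 352, 0]) cylinder(h = 18, r = 105);


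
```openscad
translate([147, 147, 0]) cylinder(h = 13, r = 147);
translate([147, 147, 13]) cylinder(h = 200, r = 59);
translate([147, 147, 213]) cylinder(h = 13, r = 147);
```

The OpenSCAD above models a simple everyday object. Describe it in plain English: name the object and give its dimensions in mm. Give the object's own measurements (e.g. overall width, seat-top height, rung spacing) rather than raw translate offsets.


A spool: two coaxial disc flanges of radius 147 mm and thickness 13 mm, joined by a core cylinder of radius 59 mm and height 200 mm. The lower flange rests on z = 0 and the three cylinders share a vertical axis.


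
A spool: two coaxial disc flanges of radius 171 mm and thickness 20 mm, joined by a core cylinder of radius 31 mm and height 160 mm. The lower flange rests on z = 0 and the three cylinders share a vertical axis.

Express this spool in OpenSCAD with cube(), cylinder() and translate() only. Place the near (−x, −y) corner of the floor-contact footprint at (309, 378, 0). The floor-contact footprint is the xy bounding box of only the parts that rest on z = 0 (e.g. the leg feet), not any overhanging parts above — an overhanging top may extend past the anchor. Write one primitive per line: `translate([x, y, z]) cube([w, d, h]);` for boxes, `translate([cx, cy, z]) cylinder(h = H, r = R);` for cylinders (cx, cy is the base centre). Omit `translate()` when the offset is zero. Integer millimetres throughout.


translate([480, 549, 0]) cylinder(h = 20, r = 171);
translate([480, 549, 20]) cylinder(h = 160, r = 31);
translate([480, 549, 180]) cylinder(h = 20, r = 171);


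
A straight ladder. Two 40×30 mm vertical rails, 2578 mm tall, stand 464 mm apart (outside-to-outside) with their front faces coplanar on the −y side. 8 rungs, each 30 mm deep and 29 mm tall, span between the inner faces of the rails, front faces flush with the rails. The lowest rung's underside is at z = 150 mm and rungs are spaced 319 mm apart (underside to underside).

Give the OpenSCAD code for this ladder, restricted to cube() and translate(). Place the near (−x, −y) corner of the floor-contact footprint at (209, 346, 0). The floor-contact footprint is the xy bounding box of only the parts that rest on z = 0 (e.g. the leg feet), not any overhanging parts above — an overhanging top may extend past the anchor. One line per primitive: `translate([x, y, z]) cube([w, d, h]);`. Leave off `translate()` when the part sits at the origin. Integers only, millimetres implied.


translate([209, 346, 0]) cube([40, 30, 2578]);
translate([633, 346, 0]) cube([40, 30, 2578]);
translate([249, 346, 150]) cube([384, 30, 29]);
translate([249, 346, 469]) cube([384, 30, 29]);
translate([249, 346, 788]) cube([384, 30, 29]);
translate([249, 346, 1107]) cube([384, 30, 29]);
translate([249, 346, 1426]) cube([384, 30, 29]);
translate([249, 346, 1745]) cube([384, 30, 29]);
translate([249, 346, 2064]) cube([384, 30, 29]);
translate([249, 346, 2383]) cube([384, 30, 29]);


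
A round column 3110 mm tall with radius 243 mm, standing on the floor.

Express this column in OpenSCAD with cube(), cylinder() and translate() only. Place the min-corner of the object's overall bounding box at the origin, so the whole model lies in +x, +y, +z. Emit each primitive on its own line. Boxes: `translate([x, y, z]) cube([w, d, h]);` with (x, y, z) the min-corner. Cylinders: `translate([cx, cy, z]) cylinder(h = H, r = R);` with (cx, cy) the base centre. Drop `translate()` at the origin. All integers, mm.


translate([243, 243, 0]) cylinder(h = 3110, r = 243);


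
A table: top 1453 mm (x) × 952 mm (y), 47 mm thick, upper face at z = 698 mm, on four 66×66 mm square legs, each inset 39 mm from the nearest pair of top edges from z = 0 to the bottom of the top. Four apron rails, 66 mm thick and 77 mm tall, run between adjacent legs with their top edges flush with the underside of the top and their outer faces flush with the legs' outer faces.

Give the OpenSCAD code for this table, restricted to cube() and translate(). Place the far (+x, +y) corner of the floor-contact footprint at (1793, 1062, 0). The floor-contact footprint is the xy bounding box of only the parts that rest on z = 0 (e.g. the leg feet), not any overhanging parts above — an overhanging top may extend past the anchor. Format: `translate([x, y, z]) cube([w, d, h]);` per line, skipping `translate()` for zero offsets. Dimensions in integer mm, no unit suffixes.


// leg_h = 698 - 47 = 651
// apron z = 651 - 77 = 574
translate([379, 149, 651]) cube([1453, 952, 47]);
translate([418, 188, 0]) cube([66, 66, 651]);
translate([1727, 188, 0]) cube([66, 66, 651]);
translate([418, 996, 0]) cube([66, 66, 651]);
translate([1727, 996, 0]) cube([66, 66, 651]);
translate([484, 188, 574]) cube([1243, 66, 77]);
translate([484, 996, 574]) cube([1243, 66, 77]);
translate([418, 254, 574]) cube([66, 742, 77]);
translate([1727, 254, 574]) cube([66, 742, 77]);


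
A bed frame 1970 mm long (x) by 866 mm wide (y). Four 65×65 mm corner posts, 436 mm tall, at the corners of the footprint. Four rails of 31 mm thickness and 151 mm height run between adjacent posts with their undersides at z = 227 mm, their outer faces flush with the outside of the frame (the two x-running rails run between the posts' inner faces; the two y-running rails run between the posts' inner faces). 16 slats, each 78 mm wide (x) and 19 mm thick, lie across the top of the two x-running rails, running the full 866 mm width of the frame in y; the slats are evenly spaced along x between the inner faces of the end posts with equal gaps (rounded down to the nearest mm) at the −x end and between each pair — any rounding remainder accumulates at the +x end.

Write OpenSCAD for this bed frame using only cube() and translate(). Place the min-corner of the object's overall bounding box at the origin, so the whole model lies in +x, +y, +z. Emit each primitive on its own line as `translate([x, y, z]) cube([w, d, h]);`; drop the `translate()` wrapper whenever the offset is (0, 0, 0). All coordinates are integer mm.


cube([65, 65, 436]);
translate([0, 801, 0]) cube([65, 65, 436]);
translate([1905, 0, 0]) cube([65, 65, 436]);
translate([1905, 801, 0]) cube([65, 65, 436]);
translate([65, 0, 227]) cube([1840, 31, 151]);
translate([65, 835, 227]) cube([1840, 31, 151]);
translate([0, 65, 227]) cube([31, 736, 151]);
translate([1939, 65, 227]) cube([31, 736, 151]);
translate([99, 0, 378]) cube([78, 866, 19]);
translate([211, 0, 378]) cube([78, 866, 19]);
translate([323, 0, 378]) cube([78, 866, 19]);
translate([435, 0, 378]) cube([78, 866, 19]);
translate([547, 0, 378]) cube([78, 866, 19]);
translate([659, 0, 378]) cube([78, 866, 19]);
translate([771, 0, 378]) cube([78, 866, 19]);
translate([883, 0, 378]) cube([78, 866, 19]);
translate([995, 0, 378]) cube([78, 866, 19]);
translate([1107, 0, 378]) cube([78, 866, 19]);
translate([1219, 0, 378]) cube([78, 866, 19]);
translate([1331, 0, 378]) cube([78, 866, 19]);
translate([1443, 0, 378]) cube([78, 866, 19]);
translate([1555, 0, 378]) cube([78, 866, 19]);
translate([1667, 0, 378]) cube([78, 866, 19]);
translate([1779, 0, 378]) cube([78, 866, 19]);
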